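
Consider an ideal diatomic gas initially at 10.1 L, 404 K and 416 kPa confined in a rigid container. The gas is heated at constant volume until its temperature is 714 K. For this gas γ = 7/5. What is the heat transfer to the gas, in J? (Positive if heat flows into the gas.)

8060 J

n = P₁V₁/(RT₁) = 416×10.1/(8.314×404) = 1.25 mol.
Isochoric: V stays 10.1 L; P/T = const ⇒ T₂ = 714 K, P₂ = 735 kPa.
W = 0 (no volume change).
ΔU = nCvΔT = 1.25×20.8×(714−404) = 8060 J.
Q = ΔU = 8060 J.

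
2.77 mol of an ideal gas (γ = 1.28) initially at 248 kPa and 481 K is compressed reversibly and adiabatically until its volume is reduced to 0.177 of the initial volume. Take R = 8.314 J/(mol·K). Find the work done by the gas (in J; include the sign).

V₁ = nRT₁/P₁ = 2.77×8.314×481/248 = 44.7 L.
Adiabatic: TV^(γ−1) = const ⇒ T₂ = 481×(5.65)^0.280 = 781 K; PV^γ = const ⇒ P₂ = 2280 kPa.
ΔU = nCvΔT = 2.77×29.7×(781−481) = 24700 J.
Q = 0 for an adiabatic process, so W = −ΔU = -24700 J.

-24700 J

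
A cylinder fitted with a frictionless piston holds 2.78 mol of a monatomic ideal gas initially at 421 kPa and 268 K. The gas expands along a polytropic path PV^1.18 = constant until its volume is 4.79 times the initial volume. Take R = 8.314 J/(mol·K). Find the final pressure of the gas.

66.3 kPa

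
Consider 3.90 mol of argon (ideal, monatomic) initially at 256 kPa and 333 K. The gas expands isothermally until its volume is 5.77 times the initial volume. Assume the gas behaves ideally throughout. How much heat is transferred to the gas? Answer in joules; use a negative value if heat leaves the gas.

V₁ = nRT₁/P₁ = 3.90×8.314×333/256 = 42.2 L.
Isothermal: T stays 333 K; PV = const ⇒ V₂ = 243 L, P₂ = 44.4 kPa.
ΔU = 0 (ideal gas, T constant).
W = nRT ln(V₂/V₁) = 3.90×8.314×333×ln(5.77) = 18900 J.
Q = ΔU + W = 18900 J.

18900 J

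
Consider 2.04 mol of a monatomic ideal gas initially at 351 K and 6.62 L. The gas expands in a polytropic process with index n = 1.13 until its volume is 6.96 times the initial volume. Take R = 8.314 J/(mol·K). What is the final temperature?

273 K

P₁ = nRT₁/V₁ = 2.04×8.314×351/6.62 = 899 kPa.
Polytropic n=1.13: T₂ = T₁(V₁/V₂)^(n−1) = 351×(0.144)^0.13 = 273 K; P₂ = P₁(V₁/V₂)^n = 100 kPa.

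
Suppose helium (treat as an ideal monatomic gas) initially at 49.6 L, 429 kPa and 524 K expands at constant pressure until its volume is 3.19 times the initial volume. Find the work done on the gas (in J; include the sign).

-46600 J

n = P₁V₁/(RT₁) = 429×49.6/(8.314×524) = 4.88 mol.
Isobaric: P stays 429 kPa; V/T = const ⇒ T₂ = 1670 K, V₂ = 158 L.
W = PΔV = 429×(158−49.6) kPa·L = 46600 J.
Work done on the gas = −W_by = -46600 J.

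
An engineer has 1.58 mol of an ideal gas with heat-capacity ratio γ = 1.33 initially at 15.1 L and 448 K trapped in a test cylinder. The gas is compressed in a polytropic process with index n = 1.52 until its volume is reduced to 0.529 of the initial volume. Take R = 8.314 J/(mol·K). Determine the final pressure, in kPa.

1030 kPa

P₁ = nRT₁/V₁ = 1.58×8.314×448/15.1 = 390 kPa.
Polytropic n=1.52: T₂ = T₁(V₁/V₂)^(n−1) = 448×(1.89)^0.52 = 624 K; P₂ = P₁(V₁/V₂)^n = 1030 kPa.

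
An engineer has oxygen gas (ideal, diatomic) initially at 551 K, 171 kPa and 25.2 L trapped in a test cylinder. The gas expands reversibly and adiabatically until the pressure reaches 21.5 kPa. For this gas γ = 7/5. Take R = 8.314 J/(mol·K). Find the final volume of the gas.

Adiabatic: T₂/T₁ = (P₂/P₁)^((γ−1)/γ) ⇒ T₂ = 551×(0.126)^0.286 = 305 K; V₂ = 111 L.

111 L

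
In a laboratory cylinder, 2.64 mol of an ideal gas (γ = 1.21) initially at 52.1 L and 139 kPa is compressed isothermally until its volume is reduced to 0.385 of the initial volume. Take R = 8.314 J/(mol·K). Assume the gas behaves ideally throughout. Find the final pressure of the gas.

361 kPa

T₁ = P₁V₁/(nR) = 139×52.1/(2.64×8.314) = 330 K.
Isothermal: T stays 330 K; PV = const ⇒ V₂ = 20.1 L, P₂ = 361 kPa.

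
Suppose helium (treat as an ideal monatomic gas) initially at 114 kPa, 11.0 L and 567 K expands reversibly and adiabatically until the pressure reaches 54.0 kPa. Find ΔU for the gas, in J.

n = P₁V₁/(RT₁) = 114×11.0/(8.314×567) = 0.266 mol.
Adiabatic: T₂/T₁ = (P₂/P₁)^((γ−1)/γ) ⇒ T₂ = 567×(0.474)^0.400 = 421 K; V₂ = 17.2 L.
For an ideal gas ΔU = nCvΔT with Cv = (3/2)R = 12.5 J/(mol·K).
ΔU = 0.266×12.5×(421−567) = -486 J.

-486 J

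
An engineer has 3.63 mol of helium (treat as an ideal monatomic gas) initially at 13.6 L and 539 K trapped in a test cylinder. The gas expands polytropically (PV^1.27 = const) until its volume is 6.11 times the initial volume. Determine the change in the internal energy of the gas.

-9430 J

P₁ = nRT₁/V₁ = 3.63×8.314×539/13.6 = 1200 kPa.
Polytropic n=1.27: T₂ = T₁(V₁/V₂)^(n−1) = 539×(0.164)^0.27 = 331 K; P₂ = P₁(V₁/V₂)^n = 120 kPa.
For an ideal gas ΔU = nCvΔT with Cv = (3/2)R = 12.5 J/(mol·K).
ΔU = 3.63×12.5×(331−539) = -9430 J.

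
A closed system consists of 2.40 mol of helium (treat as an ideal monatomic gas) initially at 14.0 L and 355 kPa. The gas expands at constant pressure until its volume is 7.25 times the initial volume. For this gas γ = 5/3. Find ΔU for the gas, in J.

46600 J

T₁ = P₁V₁/(nR) = 355×14.0/(2.40×8.314) = 249 K.
Isobaric: P stays 355 kPa; V/T = const ⇒ T₂ = 1810 K, V₂ = 102 L.
For an ideal gas ΔU = nCvΔT with Cv = (3/2)R = 12.5 J/(mol·K).
ΔU = 2.40×12.5×(1810−249) = 46600 J.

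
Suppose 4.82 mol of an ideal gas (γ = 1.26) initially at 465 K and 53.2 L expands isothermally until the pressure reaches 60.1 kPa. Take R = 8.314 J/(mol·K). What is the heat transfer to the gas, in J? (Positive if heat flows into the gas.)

32800 J

P₁ = nRT₁/V₁ = 4.82×8.314×465/53.2 = 350 kPa.
Isothermal: T stays 465 K; PV = const ⇒ V₂ = 310 L, P₂ = 60.1 kPa.
ΔU = 0 (ideal gas, T constant).
W = nRT ln(V₂/V₁) = 4.82×8.314×465×ln(5.83) = 32800 J.
Q = ΔU + W = 32800 J.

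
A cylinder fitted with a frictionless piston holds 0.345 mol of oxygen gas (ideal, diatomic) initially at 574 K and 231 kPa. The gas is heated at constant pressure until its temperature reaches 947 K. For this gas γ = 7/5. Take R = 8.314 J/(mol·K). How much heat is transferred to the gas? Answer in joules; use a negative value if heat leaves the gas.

V₁ = nRT₁/P₁ = 0.345×8.314×574/231 = 7.13 L.
Isobaric: P stays 231 kPa; V/T = const ⇒ T₂ = 947 K, V₂ = 11.8 L.
W = PΔV = 231×(11.8−7.13) kPa·L = 1070 J.
ΔU = nCvΔT = 0.345×20.8×(947−574) = 2670 J.
Q = ΔU + W = nCpΔT = 3740 J.

3740 J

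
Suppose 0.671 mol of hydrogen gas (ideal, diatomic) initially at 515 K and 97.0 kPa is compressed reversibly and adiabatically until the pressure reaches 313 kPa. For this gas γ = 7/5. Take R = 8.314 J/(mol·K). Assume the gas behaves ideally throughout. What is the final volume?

12.8 L

V₁ = nRT₁/P₁ = 0.671×8.314×515/97.0 = 29.6 L.
Adiabatic: T₂/T₁ = (P₂/P₁)^((γ−1)/γ) ⇒ T₂ = 515×(3.23)^0.286 = 720 K; V₂ = 12.8 L.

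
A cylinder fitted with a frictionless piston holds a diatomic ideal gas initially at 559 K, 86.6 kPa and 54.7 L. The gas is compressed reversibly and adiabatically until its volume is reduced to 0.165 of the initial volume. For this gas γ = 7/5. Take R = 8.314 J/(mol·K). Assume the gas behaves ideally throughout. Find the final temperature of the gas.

Adiabatic: TV^(γ−1) = const ⇒ T₂ = 559×(6.06)^0.400 = 1150 K; PV^γ = const ⇒ P₂ = 1080 kPa.

1150 K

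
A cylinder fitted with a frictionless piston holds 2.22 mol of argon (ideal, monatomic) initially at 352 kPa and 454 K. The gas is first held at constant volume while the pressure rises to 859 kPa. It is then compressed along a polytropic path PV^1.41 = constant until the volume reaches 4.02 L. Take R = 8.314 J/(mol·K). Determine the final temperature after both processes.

2300 K

V₁ = nRT₁/P₁ = 2.22×8.314×454/352 = 23.8 L.
Step 1 — Isochoric: V stays 23.8 L; P/T = const ⇒ T₂ = 1110 K, P₂ = 859 kPa.
W = 0 (no volume change).
ΔU = nCvΔT = 2.22×12.5×(1110−454) = 18100 J.
Q = ΔU = 18100 J.
State after step 1: P = 859 kPa, V = 23.8 L, T = 1110 K.
Step 2 — Polytropic n=1.41: T₂ = T₁(V₁/V₂)^(n−1) = 1110×(5.92)^0.41 = 2300 K; P₂ = P₁(V₁/V₂)^n = 10500 kPa.
W = (P₁V₁−P₂V₂)/(n−1) = (859×23.8−10500×4.02)/0.41 = -53500 J.
ΔU = nCvΔT = 2.22×12.5×(2300−1110) = 32900 J.
Q = ΔU + W = -20600 J.
Net over both steps: W = -53500 J, Q = -2510 J, ΔU = 51000 J.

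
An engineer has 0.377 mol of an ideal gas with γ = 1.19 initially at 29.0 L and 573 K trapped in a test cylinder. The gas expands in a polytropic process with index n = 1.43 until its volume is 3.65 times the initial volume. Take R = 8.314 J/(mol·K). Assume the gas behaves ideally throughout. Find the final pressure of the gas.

P₁ = nRT₁/V₁ = 0.377×8.314×573/29.0 = 61.9 kPa.
Polytropic n=1.43: T₂ = T₁(V₁/V₂)^(n−1) = 573×(0.274)^0.43 = 328 K; P₂ = P₁(V₁/V₂)^n = 9.72 kPa.

9.72 kPa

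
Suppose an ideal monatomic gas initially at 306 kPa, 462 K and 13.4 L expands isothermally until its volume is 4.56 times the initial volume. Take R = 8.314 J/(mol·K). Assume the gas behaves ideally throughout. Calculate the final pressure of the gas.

67.1 kPa

Isothermal: T stays 462 K; PV = const ⇒ V₂ = 61.1 L, P₂ = 67.1 kPa.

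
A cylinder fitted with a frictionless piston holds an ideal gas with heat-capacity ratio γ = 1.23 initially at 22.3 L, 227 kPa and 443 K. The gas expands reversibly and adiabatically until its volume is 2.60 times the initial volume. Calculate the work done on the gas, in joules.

n = P₁V₁/(RT₁) = 227×22.3/(8.314×443) = 1.37 mol.
Adiabatic: TV^(γ−1) = const ⇒ T₂ = 443×(0.385)^0.230 = 356 K; PV^γ = const ⇒ P₂ = 70.1 kPa.
ΔU = nCvΔT = 1.37×36.1×(356−443) = -4340 J.
Q = 0 for an adiabatic process, so W = −ΔU = 4340 J.
Work done on the gas = −W_by = -4340 J.

-4340 J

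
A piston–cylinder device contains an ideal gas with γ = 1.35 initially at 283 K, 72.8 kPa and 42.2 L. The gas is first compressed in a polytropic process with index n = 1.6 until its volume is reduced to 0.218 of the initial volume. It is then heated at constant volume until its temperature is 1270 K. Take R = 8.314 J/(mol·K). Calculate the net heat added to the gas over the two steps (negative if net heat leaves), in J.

23000 J

n = P₁V₁/(RT₁) = 72.8×42.2/(8.314×283) = 1.31 mol.
Step 1 — Polytropic n=1.6: T₂ = T₁(V₁/V₂)^(n−1) = 283×(4.59)^0.60 = 706 K; P₂ = P₁(V₁/V₂)^n = 833 kPa.
W = (P₁V₁−P₂V₂)/(n−1) = (72.8×42.2−833×9.20)/0.60 = -7650 J.
ΔU = nCvΔT = 1.31×23.8×(706−283) = 13100 J.
Q = ΔU + W = 5460 J.
State after step 1: P = 833 kPa, V = 9.20 L, T = 706 K.
Step 2 — Isochoric: V stays 9.20 L; P/T = const ⇒ T₂ = 1270 K, P₂ = 1500 kPa.
W = 0 (no volume change).
ΔU = nCvΔT = 1.31×23.8×(1270−706) = 17500 J.
Q = ΔU = 17500 J.
Net over both steps: W = -7650 J, Q = 23000 J, ΔU = 30600 J.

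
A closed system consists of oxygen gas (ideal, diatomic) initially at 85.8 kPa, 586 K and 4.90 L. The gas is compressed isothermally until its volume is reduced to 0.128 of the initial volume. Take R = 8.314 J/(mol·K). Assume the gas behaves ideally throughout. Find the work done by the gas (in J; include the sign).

-864 J

n = P₁V₁/(RT₁) = 85.8×4.90/(8.314×586) = 0.0863 mol.
Isothermal: T stays 586 K; PV = const ⇒ V₂ = 0.627 L, P₂ = 670 kPa.
W = nRT ln(V₂/V₁) = 0.0863×8.314×586×ln(0.128) = -864 J.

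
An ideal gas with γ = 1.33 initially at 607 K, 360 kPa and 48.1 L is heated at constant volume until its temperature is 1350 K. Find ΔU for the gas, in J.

n = P₁V₁/(RT₁) = 360×48.1/(8.314×607) = 3.43 mol.
Isochoric: V stays 48.1 L; P/T = const ⇒ T₂ = 1350 K, P₂ = 801 kPa.
For an ideal gas ΔU = nCvΔT with Cv = R/(γ−1) = 25.2 J/(mol·K).
ΔU = 3.43×25.2×(1350−607) = 64200 J.

64200 J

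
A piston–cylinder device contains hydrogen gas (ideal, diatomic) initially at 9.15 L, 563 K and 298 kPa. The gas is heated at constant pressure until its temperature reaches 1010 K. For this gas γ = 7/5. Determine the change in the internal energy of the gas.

5410 J

n = P₁V₁/(RT₁) = 298×9.15/(8.314×563) = 0.583 mol.
Isobaric: P stays 298 kPa; V/T = const ⇒ T₂ = 1010 K, V₂ = 16.4 L.
For an ideal gas ΔU = nCvΔT with Cv = (5/2)R = 20.8 J/(mol·K).
ΔU = 0.583×20.8×(1010−563) = 5410 J.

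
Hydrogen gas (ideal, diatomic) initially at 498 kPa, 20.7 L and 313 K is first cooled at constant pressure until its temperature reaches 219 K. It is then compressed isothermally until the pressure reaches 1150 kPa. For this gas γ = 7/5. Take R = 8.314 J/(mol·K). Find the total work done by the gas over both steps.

n = P₁V₁/(RT₁) = 498×20.7/(8.314×313) = 3.96 mol.
Step 1 — Isobaric: P stays 498 kPa; V/T = const ⇒ T₂ = 219 K, V₂ = 14.5 L.
W = PΔV = 498×(14.5−20.7) kPa·L = -3100 J.
ΔU = nCvΔT = 3.96×20.8×(219−313) = -7740 J.
Q = ΔU + W = nCpΔT = -10800 J.
State after step 1: P = 498 kPa, V = 14.5 L, T = 219 K.
Step 2 — Isothermal: T stays 219 K; PV = const ⇒ V₂ = 6.27 L, P₂ = 1150 kPa.
ΔU = 0 (ideal gas, T constant).
W = nRT ln(V₂/V₁) = 3.96×8.314×219×ln(0.433) = -6040 J.
Q = ΔU + W = -6040 J.
Net over both steps: W = -9130 J, Q = -16900 J, ΔU = -7740 J.

-9130 J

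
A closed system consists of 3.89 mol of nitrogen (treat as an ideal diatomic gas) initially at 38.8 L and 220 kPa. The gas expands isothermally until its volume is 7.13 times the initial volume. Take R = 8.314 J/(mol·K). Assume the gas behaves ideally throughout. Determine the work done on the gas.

-16800 J

T₁ = P₁V₁/(nR) = 220×38.8/(3.89×8.314) = 264 K.
Isothermal: T stays 264 K; PV = const ⇒ V₂ = 277 L, P₂ = 30.9 kPa.
W = nRT ln(V₂/V₁) = 3.89×8.314×264×ln(7.13) = 16800 J.
Work done on the gas = −W_by = -16800 J.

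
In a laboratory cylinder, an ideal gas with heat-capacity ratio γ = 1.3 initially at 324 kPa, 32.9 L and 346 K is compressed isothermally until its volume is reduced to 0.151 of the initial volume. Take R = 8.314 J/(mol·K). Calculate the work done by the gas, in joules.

n = P₁V₁/(RT₁) = 324×32.9/(8.314×346) = 3.71 mol.
Isothermal: T stays 346 K; PV = const ⇒ V₂ = 4.97 L, P₂ = 2150 kPa.
W = nRT ln(V₂/V₁) = 3.71×8.314×346×ln(0.151) = -20200 J.

-20200 J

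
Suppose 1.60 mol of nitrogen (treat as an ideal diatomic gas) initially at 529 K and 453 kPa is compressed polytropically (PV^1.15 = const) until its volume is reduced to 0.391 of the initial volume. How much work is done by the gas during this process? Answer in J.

-7100 J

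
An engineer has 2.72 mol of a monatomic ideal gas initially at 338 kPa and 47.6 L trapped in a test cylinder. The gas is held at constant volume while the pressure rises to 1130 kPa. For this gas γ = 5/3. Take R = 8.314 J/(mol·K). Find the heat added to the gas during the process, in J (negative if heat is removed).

56500 J

T₁ = P₁V₁/(nR) = 338×47.6/(2.72×8.314) = 711 K.
Isochoric: V stays 47.6 L; P/T = const ⇒ T₂ = 2380 K, P₂ = 1130 kPa.
W = 0 (no volume change).
ΔU = nCvΔT = 2.72×12.5×(2380−711) = 56500 J.
Q = ΔU = 56500 J.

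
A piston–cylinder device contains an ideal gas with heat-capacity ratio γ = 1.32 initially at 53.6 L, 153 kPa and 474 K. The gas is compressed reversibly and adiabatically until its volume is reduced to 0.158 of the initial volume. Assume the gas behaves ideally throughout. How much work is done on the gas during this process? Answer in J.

20600 J

n = P₁V₁/(RT₁) = 153×53.6/(8.314×474) = 2.08 mol.
Adiabatic: TV^(γ−1) = const ⇒ T₂ = 474×(6.33)^0.320 = 855 K; PV^γ = const ⇒ P₂ = 1750 kPa.
ΔU = nCvΔT = 2.08×26.0×(855−474) = 20600 J.
Q = 0 for an adiabatic process, so W = −ΔU = -20600 J.
Work done on the gas = −W_by = 20600 J.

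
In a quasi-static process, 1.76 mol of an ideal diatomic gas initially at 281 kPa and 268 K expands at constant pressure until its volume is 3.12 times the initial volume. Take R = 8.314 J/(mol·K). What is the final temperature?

836 K

V₁ = nRT₁/P₁ = 1.76×8.314×268/281 = 14.0 L.
Isobaric: P stays 281 kPa; V/T = const ⇒ T₂ = 836 K, V₂ = 43.5 L.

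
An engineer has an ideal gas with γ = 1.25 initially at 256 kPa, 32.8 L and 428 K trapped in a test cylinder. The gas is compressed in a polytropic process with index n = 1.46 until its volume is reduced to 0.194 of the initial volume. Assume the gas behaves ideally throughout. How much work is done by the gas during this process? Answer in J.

-20600 J

n = P₁V₁/(RT₁) = 256×32.8/(8.314×428) = 2.36 mol.
Polytropic n=1.46: T₂ = T₁(V₁/V₂)^(n−1) = 428×(5.15)^0.46 = 910 K; P₂ = P₁(V₁/V₂)^n = 2810 kPa.
W = (P₁V₁−P₂V₂)/(n−1) = (256×32.8−2810×6.36)/0.46 = -20600 J.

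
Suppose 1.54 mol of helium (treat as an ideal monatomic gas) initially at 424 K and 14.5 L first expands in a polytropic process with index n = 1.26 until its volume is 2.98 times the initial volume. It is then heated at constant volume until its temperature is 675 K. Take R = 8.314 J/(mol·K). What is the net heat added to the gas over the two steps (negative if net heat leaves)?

9980 J

P₁ = nRT₁/V₁ = 1.54×8.314×424/14.5 = 374 kPa.
Step 1 — Polytropic n=1.26: T₂ = T₁(V₁/V₂)^(n−1) = 424×(0.336)^0.26 = 319 K; P₂ = P₁(V₁/V₂)^n = 94.6 kPa.
W = (P₁V₁−P₂V₂)/(n−1) = (374×14.5−94.6×43.2)/0.26 = 5160 J.
ΔU = nCvΔT = 1.54×12.5×(319−424) = -2010 J.
Q = ΔU + W = 3150 J.
State after step 1: P = 94.6 kPa, V = 43.2 L, T = 319 K.
Step 2 — Isochoric: V stays 43.2 L; P/T = const ⇒ T₂ = 675 K, P₂ = 200 kPa.
W = 0 (no volume change).
ΔU = nCvΔT = 1.54×12.5×(675−319) = 6830 J.
Q = ΔU = 6830 J.
Net over both steps: W = 5160 J, Q = 9980 J, ΔU = 4820 J.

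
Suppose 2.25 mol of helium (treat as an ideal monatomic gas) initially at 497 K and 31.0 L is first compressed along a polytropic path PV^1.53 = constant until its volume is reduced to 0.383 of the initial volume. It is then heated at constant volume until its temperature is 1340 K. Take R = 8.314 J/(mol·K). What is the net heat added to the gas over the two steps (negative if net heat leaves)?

P₁ = nRT₁/V₁ = 2.25×8.314×497/31.0 = 300 kPa.
Step 1 — Polytropic n=1.53: T₂ = T₁(V₁/V₂)^(n−1) = 497×(2.61)^0.53 = 827 K; P₂ = P₁(V₁/V₂)^n = 1300 kPa.
W = (P₁V₁−P₂V₂)/(n−1) = (300×31.0−1300×11.9)/0.53 = -11600 J.
ΔU = nCvΔT = 2.25×12.5×(827−497) = 9250 J.
Q = ΔU + W = -2380 J.
State after step 1: P = 1300 kPa, V = 11.9 L, T = 827 K.
Step 2 — Isochoric: V stays 11.9 L; P/T = const ⇒ T₂ = 1340 K, P₂ = 2110 kPa.
W = 0 (no volume change).
ΔU = nCvΔT = 2.25×12.5×(1340−827) = 14400 J.
Q = ΔU = 14400 J.
Net over both steps: W = -11600 J, Q = 12000 J, ΔU = 23700 J.

12000 J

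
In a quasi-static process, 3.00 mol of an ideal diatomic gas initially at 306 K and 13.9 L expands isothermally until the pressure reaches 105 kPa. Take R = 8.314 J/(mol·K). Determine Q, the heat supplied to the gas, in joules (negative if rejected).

12600 J

P₁ = nRT₁/V₁ = 3.00×8.314×306/13.9 = 549 kPa.
Isothermal: T stays 306 K; PV = const ⇒ V₂ = 72.7 L, P₂ = 105 kPa.
ΔU = 0 (ideal gas, T constant).
W = nRT ln(V₂/V₁) = 3.00×8.314×306×ln(5.23) = 12600 J.
Q = ΔU + W = 12600 J.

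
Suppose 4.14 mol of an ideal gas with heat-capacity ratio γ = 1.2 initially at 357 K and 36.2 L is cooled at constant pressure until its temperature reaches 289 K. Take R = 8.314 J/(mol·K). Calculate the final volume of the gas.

29.3 L

P₁ = nRT₁/V₁ = 4.14×8.314×357/36.2 = 339 kPa.
Isobaric: P stays 339 kPa; V/T = const ⇒ T₂ = 289 K, V₂ = 29.3 L.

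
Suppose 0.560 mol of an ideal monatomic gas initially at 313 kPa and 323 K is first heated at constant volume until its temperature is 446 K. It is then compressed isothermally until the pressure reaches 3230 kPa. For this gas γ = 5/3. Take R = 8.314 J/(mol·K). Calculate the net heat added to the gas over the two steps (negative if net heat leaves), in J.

V₁ = nRT₁/P₁ = 0.560×8.314×323/313 = 4.80 L.
Step 1 — Isochoric: V stays 4.80 L; P/T = const ⇒ T₂ = 446 K, P₂ = 432 kPa.
W = 0 (no volume change).
ΔU = nCvΔT = 0.560×12.5×(446−323) = 859 J.
Q = ΔU = 859 J.
State after step 1: P = 432 kPa, V = 4.80 L, T = 446 K.
Step 2 — Isothermal: T stays 446 K; PV = const ⇒ V₂ = 0.643 L, P₂ = 3230 kPa.
ΔU = 0 (ideal gas, T constant).
W = nRT ln(V₂/V₁) = 0.560×8.314×446×ln(0.134) = -4180 J.
Q = ΔU + W = -4180 J.
Net over both steps: W = -4180 J, Q = -3320 J, ΔU = 859 J.

-3320 J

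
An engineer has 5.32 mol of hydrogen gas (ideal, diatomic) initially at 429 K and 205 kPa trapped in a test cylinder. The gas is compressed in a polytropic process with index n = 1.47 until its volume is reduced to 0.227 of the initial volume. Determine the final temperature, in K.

V₁ = nRT₁/P₁ = 5.32×8.314×429/205 = 92.6 L.
Polytropic n=1.47: T₂ = T₁(V₁/V₂)^(n−1) = 429×(4.41)^0.47 = 861 K; P₂ = P₁(V₁/V₂)^n = 1810 kPa.

861 K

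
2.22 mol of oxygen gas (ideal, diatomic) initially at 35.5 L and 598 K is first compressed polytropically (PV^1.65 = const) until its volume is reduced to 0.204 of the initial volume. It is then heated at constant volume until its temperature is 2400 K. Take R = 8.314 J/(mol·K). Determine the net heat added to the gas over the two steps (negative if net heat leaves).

52400 J

P₁ = nRT₁/V₁ = 2.22×8.314×598/35.5 = 311 kPa.
Step 1 — Polytropic n=1.65: T₂ = T₁(V₁/V₂)^(n−1) = 598×(4.90)^0.65 = 1680 K; P₂ = P₁(V₁/V₂)^n = 4280 kPa.
W = (P₁V₁−P₂V₂)/(n−1) = (311×35.5−4280×7.24)/0.65 = -30700 J.
ΔU = nCvΔT = 2.22×20.8×(1680−598) = 50000 J.
Q = ΔU + W = 19200 J.
State after step 1: P = 4280 kPa, V = 7.24 L, T = 1680 K.
Step 2 — Isochoric: V stays 7.24 L; P/T = const ⇒ T₂ = 2400 K, P₂ = 6120 kPa.
W = 0 (no volume change).
ΔU = nCvΔT = 2.22×20.8×(2400−1680) = 33200 J.
Q = ΔU = 33200 J.
Net over both steps: W = -30700 J, Q = 52400 J, ΔU = 83100 J.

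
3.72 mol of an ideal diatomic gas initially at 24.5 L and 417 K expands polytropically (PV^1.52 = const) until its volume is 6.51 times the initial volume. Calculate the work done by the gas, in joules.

15400 J

P₁ = nRT₁/V₁ = 3.72×8.314×417/24.5 = 526 kPa.
Polytropic n=1.52: T₂ = T₁(V₁/V₂)^(n−1) = 417×(0.154)^0.52 = 157 K; P₂ = P₁(V₁/V₂)^n = 30.5 kPa.
W = (P₁V₁−P₂V₂)/(n−1) = (526×24.5−30.5×159)/0.52 = 15400 J.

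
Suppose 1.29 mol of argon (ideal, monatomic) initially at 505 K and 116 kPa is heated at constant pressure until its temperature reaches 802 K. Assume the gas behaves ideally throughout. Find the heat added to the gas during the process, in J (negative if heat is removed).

7960 J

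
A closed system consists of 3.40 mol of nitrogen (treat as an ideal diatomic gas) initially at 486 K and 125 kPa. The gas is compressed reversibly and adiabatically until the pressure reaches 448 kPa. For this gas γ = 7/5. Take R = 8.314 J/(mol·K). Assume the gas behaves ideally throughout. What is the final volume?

V₁ = nRT₁/P₁ = 3.40×8.314×486/125 = 110 L.
Adiabatic: T₂/T₁ = (P₂/P₁)^((γ−1)/γ) ⇒ T₂ = 486×(3.58)^0.286 = 700 K; V₂ = 44.2 L.

44.2 L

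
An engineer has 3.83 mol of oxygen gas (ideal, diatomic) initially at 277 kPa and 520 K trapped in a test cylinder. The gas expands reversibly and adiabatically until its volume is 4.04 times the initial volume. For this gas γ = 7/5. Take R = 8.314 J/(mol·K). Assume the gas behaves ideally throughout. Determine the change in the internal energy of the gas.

V₁ = nRT₁/P₁ = 3.83×8.314×520/277 = 59.8 L.
Adiabatic: TV^(γ−1) = const ⇒ T₂ = 520×(0.248)^0.400 = 297 K; PV^γ = const ⇒ P₂ = 39.2 kPa.
For an ideal gas ΔU = nCvΔT with Cv = (5/2)R = 20.8 J/(mol·K).
ΔU = 3.83×20.8×(297−520) = -17700 J.

-17700 J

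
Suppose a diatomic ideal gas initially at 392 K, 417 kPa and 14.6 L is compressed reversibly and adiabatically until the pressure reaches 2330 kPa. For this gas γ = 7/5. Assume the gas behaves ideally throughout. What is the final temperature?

641 K

Adiabatic: T₂/T₁ = (P₂/P₁)^((γ−1)/γ) ⇒ T₂ = 392×(5.59)^0.286 = 641 K; V₂ = 4.27 L.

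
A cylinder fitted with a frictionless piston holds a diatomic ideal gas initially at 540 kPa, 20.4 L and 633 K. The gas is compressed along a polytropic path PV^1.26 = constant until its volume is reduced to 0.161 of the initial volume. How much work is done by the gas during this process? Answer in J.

-25800 J

n = P₁V₁/(RT₁) = 540×20.4/(8.314×633) = 2.09 mol.
Polytropic n=1.26: T₂ = T₁(V₁/V₂)^(n−1) = 633×(6.21)^0.26 = 1020 K; P₂ = P₁(V₁/V₂)^n = 5390 kPa.
W = (P₁V₁−P₂V₂)/(n−1) = (540×20.4−5390×3.28)/0.26 = -25800 J.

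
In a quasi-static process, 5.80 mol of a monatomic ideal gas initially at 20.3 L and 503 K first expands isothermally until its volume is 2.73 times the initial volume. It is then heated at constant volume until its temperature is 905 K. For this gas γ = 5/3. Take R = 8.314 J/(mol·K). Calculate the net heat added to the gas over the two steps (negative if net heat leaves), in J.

53400 J

P₁ = nRT₁/V₁ = 5.80×8.314×503/20.3 = 1190 kPa.
Step 1 — Isothermal: T stays 503 K; PV = const ⇒ V₂ = 55.4 L, P₂ = 438 kPa.
ΔU = 0 (ideal gas, T constant).
W = nRT ln(V₂/V₁) = 5.80×8.314×503×ln(2.73) = 24400 J.
Q = ΔU + W = 24400 J.
State after step 1: P = 438 kPa, V = 55.4 L, T = 503 K.
Step 2 — Isochoric: V stays 55.4 L; P/T = const ⇒ T₂ = 905 K, P₂ = 787 kPa.
W = 0 (no volume change).
ΔU = nCvΔT = 5.80×12.5×(905−503) = 29100 J.
Q = ΔU = 29100 J.
Net over both steps: W = 24400 J, Q = 53400 J, ΔU = 29100 J.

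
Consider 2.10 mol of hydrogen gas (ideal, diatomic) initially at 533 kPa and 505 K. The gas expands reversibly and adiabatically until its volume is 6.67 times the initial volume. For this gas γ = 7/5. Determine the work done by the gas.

11700 J

V₁ = nRT₁/P₁ = 2.10×8.314×505/533 = 16.5 L.
Adiabatic: TV^(γ−1) = const ⇒ T₂ = 505×(0.150)^0.400 = 236 K; PV^γ = const ⇒ P₂ = 37.4 kPa.
ΔU = nCvΔT = 2.10×20.8×(236−505) = -11700 J.
Q = 0 for an adiabatic process, so W = −ΔU = 11700 J.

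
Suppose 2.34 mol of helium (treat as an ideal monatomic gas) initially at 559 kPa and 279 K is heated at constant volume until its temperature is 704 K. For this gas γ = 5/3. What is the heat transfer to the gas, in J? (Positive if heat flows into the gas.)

V₁ = nRT₁/P₁ = 2.34×8.314×279/559 = 9.71 L.
Isochoric: V stays 9.71 L; P/T = const ⇒ T₂ = 704 K, P₂ = 1410 kPa.
W = 0 (no volume change).
ΔU = nCvΔT = 2.34×12.5×(704−279) = 12400 J.
Q = ΔU = 12400 J.

12400 J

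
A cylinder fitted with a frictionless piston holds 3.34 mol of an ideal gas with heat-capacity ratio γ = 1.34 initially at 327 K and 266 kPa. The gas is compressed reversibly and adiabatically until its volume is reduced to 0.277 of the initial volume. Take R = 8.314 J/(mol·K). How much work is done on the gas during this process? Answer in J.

V₁ = nRT₁/P₁ = 3.34×8.314×327/266 = 34.1 L.
Adiabatic: TV^(γ−1) = const ⇒ T₂ = 327×(3.61)^0.340 = 506 K; PV^γ = const ⇒ P₂ = 1490 kPa.
ΔU = nCvΔT = 3.34×24.5×(506−327) = 14600 J.
Q = 0 for an adiabatic process, so W = −ΔU = -14600 J.
Work done on the gas = −W_by = 14600 J.

14600 J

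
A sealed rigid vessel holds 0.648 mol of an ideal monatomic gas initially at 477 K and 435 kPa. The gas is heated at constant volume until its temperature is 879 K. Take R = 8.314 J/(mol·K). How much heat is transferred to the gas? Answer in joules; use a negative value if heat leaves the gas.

V₁ = nRT₁/P₁ = 0.648×8.314×477/435 = 5.91 L.
Isochoric: V stays 5.91 L; P/T = const ⇒ T₂ = 879 K, P₂ = 802 kPa.
W = 0 (no volume change).
ΔU = nCvΔT = 0.648×12.5×(879−477) = 3250 J.
Q = ΔU = 3250 J.

3250 J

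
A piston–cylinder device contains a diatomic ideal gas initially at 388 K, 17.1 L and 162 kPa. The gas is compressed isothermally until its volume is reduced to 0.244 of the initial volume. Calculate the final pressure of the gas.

664 kPa

Isothermal: T stays 388 K; PV = const ⇒ V₂ = 4.17 L, P₂ = 664 kPa.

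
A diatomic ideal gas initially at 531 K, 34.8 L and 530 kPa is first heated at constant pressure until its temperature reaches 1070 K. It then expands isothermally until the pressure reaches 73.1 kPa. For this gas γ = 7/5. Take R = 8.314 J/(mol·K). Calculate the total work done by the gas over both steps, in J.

92300 J

n = P₁V₁/(RT₁) = 530×34.8/(8.314×531) = 4.18 mol.
Step 1 — Isobaric: P stays 530 kPa; V/T = const ⇒ T₂ = 1070 K, V₂ = 70.1 L.
W = PΔV = 530×(70.1−34.8) kPa·L = 18700 J.
ΔU = nCvΔT = 4.18×20.8×(1070−531) = 46800 J.
Q = ΔU + W = nCpΔT = 65500 J.
State after step 1: P = 530 kPa, V = 70.1 L, T = 1070 K.
Step 2 — Isothermal: T stays 1070 K; PV = const ⇒ V₂ = 508 L, P₂ = 73.1 kPa.
ΔU = 0 (ideal gas, T constant).
W = nRT ln(V₂/V₁) = 4.18×8.314×1070×ln(7.25) = 73600 J.
Q = ΔU + W = 73600 J.
Net over both steps: W = 92300 J, Q = 139000 J, ΔU = 46800 J.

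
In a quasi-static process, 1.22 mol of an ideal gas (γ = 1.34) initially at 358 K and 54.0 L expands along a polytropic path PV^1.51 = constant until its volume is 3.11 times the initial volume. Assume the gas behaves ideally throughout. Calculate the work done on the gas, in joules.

P₁ = nRT₁/V₁ = 1.22×8.314×358/54.0 = 67.2 kPa.
Polytropic n=1.51: T₂ = T₁(V₁/V₂)^(n−1) = 358×(0.322)^0.51 = 201 K; P₂ = P₁(V₁/V₂)^n = 12.1 kPa.
W = (P₁V₁−P₂V₂)/(n−1) = (67.2×54.0−12.1×168)/0.51 = 3130 J.
Work done on the gas = −W_by = -3130 J.

-3130 J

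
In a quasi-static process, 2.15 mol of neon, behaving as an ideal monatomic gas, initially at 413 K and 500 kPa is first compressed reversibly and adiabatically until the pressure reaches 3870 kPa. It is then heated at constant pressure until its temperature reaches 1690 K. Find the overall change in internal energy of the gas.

34200 J

V₁ = nRT₁/P₁ = 2.15×8.314×413/500 = 14.8 L.
Step 1 — Adiabatic: T₂/T₁ = (P₂/P₁)^((γ−1)/γ) ⇒ T₂ = 413×(7.74)^0.400 = 936 K; V₂ = 4.32 L.
ΔU = nCvΔT = 2.15×12.5×(936−413) = 14000 J.
Q = 0 for an adiabatic process, so W = −ΔU = -14000 J.
State after step 1: P = 3870 kPa, V = 4.32 L, T = 936 K.
Step 2 — Isobaric: P stays 3870 kPa; V/T = const ⇒ T₂ = 1690 K, V₂ = 7.81 L.
W = PΔV = 3870×(7.81−4.32) kPa·L = 13500 J.
ΔU = nCvΔT = 2.15×12.5×(1690−936) = 20200 J.
Q = ΔU + W = nCpΔT = 33700 J.
Net over both steps: W = -562 J, Q = 33700 J, ΔU = 34200 J.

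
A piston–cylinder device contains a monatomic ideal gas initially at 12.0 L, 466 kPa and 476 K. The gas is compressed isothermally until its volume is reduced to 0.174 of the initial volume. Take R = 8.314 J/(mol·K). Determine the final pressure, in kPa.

Isothermal: T stays 476 K; PV = const ⇒ V₂ = 2.09 L, P₂ = 2680 kPa.

2680 kPa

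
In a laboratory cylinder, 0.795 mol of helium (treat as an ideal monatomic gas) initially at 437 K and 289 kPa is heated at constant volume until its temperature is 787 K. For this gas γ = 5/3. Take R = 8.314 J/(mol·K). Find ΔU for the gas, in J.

3470 J

V₁ = nRT₁/P₁ = 0.795×8.314×437/289 = 9.99 L.
Isochoric: V stays 9.99 L; P/T = const ⇒ T₂ = 787 K, P₂ = 520 kPa.
For an ideal gas ΔU = nCvΔT with Cv = (3/2)R = 12.5 J/(mol·K).
ΔU = 0.795×12.5×(787−437) = 3470 J.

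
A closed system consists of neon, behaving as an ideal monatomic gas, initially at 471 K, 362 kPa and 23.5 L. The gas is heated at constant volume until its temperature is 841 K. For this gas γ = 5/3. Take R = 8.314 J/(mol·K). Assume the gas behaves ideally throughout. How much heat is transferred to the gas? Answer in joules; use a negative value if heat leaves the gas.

n = P₁V₁/(RT₁) = 362×23.5/(8.314×471) = 2.17 mol.
Isochoric: V stays 23.5 L; P/T = const ⇒ T₂ = 841 K, P₂ = 646 kPa.
W = 0 (no volume change).
ΔU = nCvΔT = 2.17×12.5×(841−471) = 10000 J.
Q = ΔU = 10000 J.

10000 J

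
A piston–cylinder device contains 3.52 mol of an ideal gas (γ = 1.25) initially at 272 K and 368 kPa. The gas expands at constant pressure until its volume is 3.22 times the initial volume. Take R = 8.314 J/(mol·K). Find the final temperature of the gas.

V₁ = nRT₁/P₁ = 3.52×8.314×272/368 = 21.6 L.
Isobaric: P stays 368 kPa; V/T = const ⇒ T₂ = 876 K, V₂ = 69.7 L.

876 K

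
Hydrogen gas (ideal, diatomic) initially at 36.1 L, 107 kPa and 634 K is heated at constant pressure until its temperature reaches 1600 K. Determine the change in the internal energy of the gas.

14700 J

n = P₁V₁/(RT₁) = 107×36.1/(8.314×634) = 0.733 mol.
Isobaric: P stays 107 kPa; V/T = const ⇒ T₂ = 1600 K, V₂ = 91.1 L.
For an ideal gas ΔU = nCvΔT with Cv = (5/2)R = 20.8 J/(mol·K).
ΔU = 0.733×20.8×(1600−634) = 14700 J.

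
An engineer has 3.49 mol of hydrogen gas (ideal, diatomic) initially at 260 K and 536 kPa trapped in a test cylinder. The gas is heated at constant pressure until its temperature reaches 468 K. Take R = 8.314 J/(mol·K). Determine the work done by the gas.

V₁ = nRT₁/P₁ = 3.49×8.314×260/536 = 14.1 L.
Isobaric: P stays 536 kPa; V/T = const ⇒ T₂ = 468 K, V₂ = 25.3 L.
W = PΔV = 536×(25.3−14.1) kPa·L = 6040 J.

6040 J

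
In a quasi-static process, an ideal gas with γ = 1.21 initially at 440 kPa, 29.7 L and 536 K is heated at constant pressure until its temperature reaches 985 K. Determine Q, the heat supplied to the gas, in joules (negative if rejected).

63100 J

n = P₁V₁/(RT₁) = 440×29.7/(8.314×536) = 2.93 mol.
Isobaric: P stays 440 kPa; V/T = const ⇒ T₂ = 985 K, V₂ = 54.6 L.
W = PΔV = 440×(54.6−29.7) kPa·L = 10900 J.
ΔU = nCvΔT = 2.93×39.6×(985−536) = 52100 J.
Q = ΔU + W = nCpΔT = 63100 J.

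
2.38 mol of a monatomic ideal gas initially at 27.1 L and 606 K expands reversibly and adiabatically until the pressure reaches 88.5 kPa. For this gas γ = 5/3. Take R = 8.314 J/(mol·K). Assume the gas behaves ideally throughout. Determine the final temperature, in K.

318 K

P₁ = nRT₁/V₁ = 2.38×8.314×606/27.1 = 442 kPa.
Adiabatic: T₂/T₁ = (P₂/P₁)^((γ−1)/γ) ⇒ T₂ = 606×(0.200)^0.400 = 318 K; V₂ = 71.2 L.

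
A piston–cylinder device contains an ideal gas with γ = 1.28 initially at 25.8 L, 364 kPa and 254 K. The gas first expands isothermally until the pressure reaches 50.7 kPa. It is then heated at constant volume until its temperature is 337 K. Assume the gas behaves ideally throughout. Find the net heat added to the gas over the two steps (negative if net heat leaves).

29500 J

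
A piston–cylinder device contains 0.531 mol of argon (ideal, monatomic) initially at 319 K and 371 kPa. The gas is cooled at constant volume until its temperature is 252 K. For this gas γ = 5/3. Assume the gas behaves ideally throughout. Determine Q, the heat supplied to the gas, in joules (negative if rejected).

V₁ = nRT₁/P₁ = 0.531×8.314×319/371 = 3.80 L.
Isochoric: V stays 3.80 L; P/T = const ⇒ T₂ = 252 K, P₂ = 293 kPa.
W = 0 (no volume change).
ΔU = nCvΔT = 0.531×12.5×(252−319) = -444 J.
Q = ΔU = -444 J.

-444 J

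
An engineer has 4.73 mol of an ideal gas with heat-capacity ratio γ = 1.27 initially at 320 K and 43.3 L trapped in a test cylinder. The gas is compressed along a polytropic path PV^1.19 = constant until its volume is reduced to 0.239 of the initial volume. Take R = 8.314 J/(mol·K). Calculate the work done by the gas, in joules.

-20700 J

P₁ = nRT₁/V₁ = 4.73×8.314×320/43.3 = 291 kPa.
Polytropic n=1.19: T₂ = T₁(V₁/V₂)^(n−1) = 320×(4.18)^0.19 = 420 K; P₂ = P₁(V₁/V₂)^n = 1600 kPa.
W = (P₁V₁−P₂V₂)/(n−1) = (291×43.3−1600×10.3)/0.19 = -20700 J.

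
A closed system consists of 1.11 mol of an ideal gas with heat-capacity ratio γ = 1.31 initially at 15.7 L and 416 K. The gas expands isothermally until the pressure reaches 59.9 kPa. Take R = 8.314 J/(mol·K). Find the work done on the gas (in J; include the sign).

-5400 J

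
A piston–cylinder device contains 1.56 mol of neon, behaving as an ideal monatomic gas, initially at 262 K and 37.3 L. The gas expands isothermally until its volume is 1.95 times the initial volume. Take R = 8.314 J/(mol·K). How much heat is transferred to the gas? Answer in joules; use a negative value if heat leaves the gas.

2270 J

P₁ = nRT₁/V₁ = 1.56×8.314×262/37.3 = 91.1 kPa.
Isothermal: T stays 262 K; PV = const ⇒ V₂ = 72.7 L, P₂ = 46.7 kPa.
ΔU = 0 (ideal gas, T constant).
W = nRT ln(V₂/V₁) = 1.56×8.314×262×ln(1.95) = 2270 J.
Q = ΔU + W = 2270 J.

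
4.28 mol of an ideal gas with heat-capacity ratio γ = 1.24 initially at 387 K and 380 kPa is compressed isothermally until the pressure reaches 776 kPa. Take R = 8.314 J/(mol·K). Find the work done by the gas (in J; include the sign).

-9830 J

V₁ = nRT₁/P₁ = 4.28×8.314×387/380 = 36.2 L.
Isothermal: T stays 387 K; PV = const ⇒ V₂ = 17.7 L, P₂ = 776 kPa.
W = nRT ln(V₂/V₁) = 4.28×8.314×387×ln(0.490) = -9830 J.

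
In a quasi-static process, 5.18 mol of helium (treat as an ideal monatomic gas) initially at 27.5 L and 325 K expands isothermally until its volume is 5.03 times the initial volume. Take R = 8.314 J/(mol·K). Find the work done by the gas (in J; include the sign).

22600 J

P₁ = nRT₁/V₁ = 5.18×8.314×325/27.5 = 509 kPa.
Isothermal: T stays 325 K; PV = const ⇒ V₂ = 138 L, P₂ = 101 kPa.
W = nRT ln(V₂/V₁) = 5.18×8.314×325×ln(5.03) = 22600 J.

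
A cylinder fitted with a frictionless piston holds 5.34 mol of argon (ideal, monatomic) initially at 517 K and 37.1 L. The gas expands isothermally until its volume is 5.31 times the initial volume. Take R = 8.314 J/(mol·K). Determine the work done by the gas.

38300 J

P₁ = nRT₁/V₁ = 5.34×8.314×517/37.1 = 619 kPa.
Isothermal: T stays 517 K; PV = const ⇒ V₂ = 197 L, P₂ = 117 kPa.
W = nRT ln(V₂/V₁) = 5.34×8.314×517×ln(5.31) = 38300 J.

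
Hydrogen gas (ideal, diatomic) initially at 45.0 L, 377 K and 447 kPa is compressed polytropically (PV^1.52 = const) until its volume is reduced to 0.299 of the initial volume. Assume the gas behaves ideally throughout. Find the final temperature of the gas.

Polytropic n=1.52: T₂ = T₁(V₁/V₂)^(n−1) = 377×(3.34)^0.52 = 706 K; P₂ = P₁(V₁/V₂)^n = 2800 kPa.

706 K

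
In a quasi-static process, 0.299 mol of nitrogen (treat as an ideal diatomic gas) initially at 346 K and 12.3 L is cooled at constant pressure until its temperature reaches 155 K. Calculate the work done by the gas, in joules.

-475 J

P₁ = nRT₁/V₁ = 0.299×8.314×346/12.3 = 69.9 kPa.
Isobaric: P stays 69.9 kPa; V/T = const ⇒ T₂ = 155 K, V₂ = 5.51 L.
W = PΔV = 69.9×(5.51−12.3) kPa·L = -475 J.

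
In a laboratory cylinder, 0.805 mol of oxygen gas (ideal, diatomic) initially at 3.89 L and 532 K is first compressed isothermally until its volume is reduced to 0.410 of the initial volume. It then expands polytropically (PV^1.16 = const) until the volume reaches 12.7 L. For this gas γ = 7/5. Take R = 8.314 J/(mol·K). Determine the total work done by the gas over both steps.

3110 J

P₁ = nRT₁/V₁ = 0.805×8.314×532/3.89 = 915 kPa.
Step 1 — Isothermal: T stays 532 K; PV = const ⇒ V₂ = 1.59 L, P₂ = 2230 kPa.
ΔU = 0 (ideal gas, T constant).
W = nRT ln(V₂/V₁) = 0.805×8.314×532×ln(0.410) = -3170 J.
Q = ΔU + W = -3170 J.
State after step 1: P = 2230 kPa, V = 1.59 L, T = 532 K.
Step 2 — Polytropic n=1.16: T₂ = T₁(V₁/V₂)^(n−1) = 532×(0.126)^0.16 = 382 K; P₂ = P₁(V₁/V₂)^n = 201 kPa.
W = (P₁V₁−P₂V₂)/(n−1) = (2230×1.59−201×12.7)/0.16 = 6290 J.
ΔU = nCvΔT = 0.805×20.8×(382−532) = -2510 J.
Q = ΔU + W = 3770 J.
Net over both steps: W = 3110 J, Q = 597 J, ΔU = -2510 J.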